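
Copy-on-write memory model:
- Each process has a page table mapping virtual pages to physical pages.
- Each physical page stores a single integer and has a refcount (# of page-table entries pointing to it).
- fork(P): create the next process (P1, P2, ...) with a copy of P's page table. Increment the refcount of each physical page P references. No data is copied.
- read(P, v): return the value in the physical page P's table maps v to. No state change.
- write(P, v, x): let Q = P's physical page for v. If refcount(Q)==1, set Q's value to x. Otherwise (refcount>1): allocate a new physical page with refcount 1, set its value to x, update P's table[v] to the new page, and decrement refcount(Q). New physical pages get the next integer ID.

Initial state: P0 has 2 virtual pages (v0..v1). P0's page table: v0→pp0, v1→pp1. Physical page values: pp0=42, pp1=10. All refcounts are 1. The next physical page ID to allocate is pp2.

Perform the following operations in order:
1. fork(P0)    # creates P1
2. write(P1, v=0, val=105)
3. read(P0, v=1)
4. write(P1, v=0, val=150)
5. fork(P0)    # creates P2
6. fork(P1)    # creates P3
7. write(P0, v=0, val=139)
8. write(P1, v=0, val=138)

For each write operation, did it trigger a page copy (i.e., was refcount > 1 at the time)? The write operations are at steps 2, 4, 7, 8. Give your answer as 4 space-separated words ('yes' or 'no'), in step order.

Op 1: fork(P0) -> P1. 2 ppages; refcounts: pp0:2 pp1:2
Op 2: write(P1, v0, 105). refcount(pp0)=2>1 -> COPY to pp2. 3 ppages; refcounts: pp0:1 pp1:2 pp2:1
Op 3: read(P0, v1) -> 10. No state change.
Op 4: write(P1, v0, 150). refcount(pp2)=1 -> write in place. 3 ppages; refcounts: pp0:1 pp1:2 pp2:1
Op 5: fork(P0) -> P2. 3 ppages; refcounts: pp0:2 pp1:3 pp2:1
Op 6: fork(P1) -> P3. 3 ppages; refcounts: pp0:2 pp1:4 pp2:2
Op 7: write(P0, v0, 139). refcount(pp0)=2>1 -> COPY to pp3. 4 ppages; refcounts: pp0:1 pp1:4 pp2:2 pp3:1
Op 8: write(P1, v0, 138). refcount(pp2)=2>1 -> COPY to pp4. 5 ppages; refcounts: pp0:1 pp1:4 pp2:1 pp3:1 pp4:1

yes no yes yes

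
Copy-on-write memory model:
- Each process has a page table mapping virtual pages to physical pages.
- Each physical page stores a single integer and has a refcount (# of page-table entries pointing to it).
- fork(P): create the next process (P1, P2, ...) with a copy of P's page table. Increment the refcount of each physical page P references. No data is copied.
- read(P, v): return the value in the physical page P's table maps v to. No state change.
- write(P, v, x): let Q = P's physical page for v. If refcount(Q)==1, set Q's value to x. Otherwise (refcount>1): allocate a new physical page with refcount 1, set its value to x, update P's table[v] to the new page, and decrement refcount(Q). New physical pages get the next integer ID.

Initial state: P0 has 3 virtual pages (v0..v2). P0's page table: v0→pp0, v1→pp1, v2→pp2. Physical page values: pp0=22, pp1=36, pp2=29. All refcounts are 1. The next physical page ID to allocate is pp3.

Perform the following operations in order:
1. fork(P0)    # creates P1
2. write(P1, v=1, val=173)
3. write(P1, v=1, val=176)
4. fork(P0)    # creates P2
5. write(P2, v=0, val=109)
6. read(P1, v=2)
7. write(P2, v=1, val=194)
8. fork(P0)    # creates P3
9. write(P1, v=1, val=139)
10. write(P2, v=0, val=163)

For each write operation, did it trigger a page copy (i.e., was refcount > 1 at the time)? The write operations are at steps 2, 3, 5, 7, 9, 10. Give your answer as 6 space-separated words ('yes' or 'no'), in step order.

Op 1: fork(P0) -> P1. 3 ppages; refcounts: pp0:2 pp1:2 pp2:2
Op 2: write(P1, v1, 173). refcount(pp1)=2>1 -> COPY to pp3. 4 ppages; refcounts: pp0:2 pp1:1 pp2:2 pp3:1
Op 3: write(P1, v1, 176). refcount(pp3)=1 -> write in place. 4 ppages; refcounts: pp0:2 pp1:1 pp2:2 pp3:1
Op 4: fork(P0) -> P2. 4 ppages; refcounts: pp0:3 pp1:2 pp2:3 pp3:1
Op 5: write(P2, v0, 109). refcount(pp0)=3>1 -> COPY to pp4. 5 ppages; refcounts: pp0:2 pp1:2 pp2:3 pp3:1 pp4:1
Op 6: read(P1, v2) -> 29. No state change.
Op 7: write(P2, v1, 194). refcount(pp1)=2>1 -> COPY to pp5. 6 ppages; refcounts: pp0:2 pp1:1 pp2:3 pp3:1 pp4:1 pp5:1
Op 8: fork(P0) -> P3. 6 ppages; refcounts: pp0:3 pp1:2 pp2:4 pp3:1 pp4:1 pp5:1
Op 9: write(P1, v1, 139). refcount(pp3)=1 -> write in place. 6 ppages; refcounts: pp0:3 pp1:2 pp2:4 pp3:1 pp4:1 pp5:1
Op 10: write(P2, v0, 163). refcount(pp4)=1 -> write in place. 6 ppages; refcounts: pp0:3 pp1:2 pp2:4 pp3:1 pp4:1 pp5:1

yes no yes yes no no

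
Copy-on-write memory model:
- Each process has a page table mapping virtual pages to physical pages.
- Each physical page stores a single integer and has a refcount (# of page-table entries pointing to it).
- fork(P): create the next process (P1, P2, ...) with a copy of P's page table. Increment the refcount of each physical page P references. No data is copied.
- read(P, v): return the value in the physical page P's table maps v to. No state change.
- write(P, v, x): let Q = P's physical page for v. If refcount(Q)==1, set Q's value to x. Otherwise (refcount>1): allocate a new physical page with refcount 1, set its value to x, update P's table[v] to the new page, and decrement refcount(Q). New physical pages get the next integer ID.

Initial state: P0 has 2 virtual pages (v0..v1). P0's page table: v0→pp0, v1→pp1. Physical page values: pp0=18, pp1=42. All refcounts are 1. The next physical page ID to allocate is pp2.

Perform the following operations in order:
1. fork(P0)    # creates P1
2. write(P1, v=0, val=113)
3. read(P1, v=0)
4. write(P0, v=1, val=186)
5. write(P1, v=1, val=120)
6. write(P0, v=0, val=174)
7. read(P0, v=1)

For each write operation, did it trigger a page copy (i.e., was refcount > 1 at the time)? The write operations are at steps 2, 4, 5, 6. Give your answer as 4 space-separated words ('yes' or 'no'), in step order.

Op 1: fork(P0) -> P1. 2 ppages; refcounts: pp0:2 pp1:2
Op 2: write(P1, v0, 113). refcount(pp0)=2>1 -> COPY to pp2. 3 ppages; refcounts: pp0:1 pp1:2 pp2:1
Op 3: read(P1, v0) -> 113. No state change.
Op 4: write(P0, v1, 186). refcount(pp1)=2>1 -> COPY to pp3. 4 ppages; refcounts: pp0:1 pp1:1 pp2:1 pp3:1
Op 5: write(P1, v1, 120). refcount(pp1)=1 -> write in place. 4 ppages; refcounts: pp0:1 pp1:1 pp2:1 pp3:1
Op 6: write(P0, v0, 174). refcount(pp0)=1 -> write in place. 4 ppages; refcounts: pp0:1 pp1:1 pp2:1 pp3:1
Op 7: read(P0, v1) -> 186. No state change.

yes yes no no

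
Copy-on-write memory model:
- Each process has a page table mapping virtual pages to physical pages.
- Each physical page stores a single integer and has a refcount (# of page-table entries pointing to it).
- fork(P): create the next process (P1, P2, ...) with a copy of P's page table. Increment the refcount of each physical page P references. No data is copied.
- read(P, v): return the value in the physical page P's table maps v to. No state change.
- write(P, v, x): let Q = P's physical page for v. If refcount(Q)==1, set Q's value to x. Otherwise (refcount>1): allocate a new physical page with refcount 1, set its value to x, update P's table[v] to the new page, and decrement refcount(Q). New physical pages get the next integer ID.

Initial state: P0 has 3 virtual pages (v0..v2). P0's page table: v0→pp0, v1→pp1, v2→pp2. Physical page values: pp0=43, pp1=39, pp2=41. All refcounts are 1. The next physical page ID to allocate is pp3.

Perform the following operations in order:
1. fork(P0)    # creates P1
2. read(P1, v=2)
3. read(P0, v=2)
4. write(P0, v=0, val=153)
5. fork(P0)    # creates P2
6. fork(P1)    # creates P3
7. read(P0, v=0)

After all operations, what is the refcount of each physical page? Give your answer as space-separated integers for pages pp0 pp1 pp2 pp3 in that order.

Op 1: fork(P0) -> P1. 3 ppages; refcounts: pp0:2 pp1:2 pp2:2
Op 2: read(P1, v2) -> 41. No state change.
Op 3: read(P0, v2) -> 41. No state change.
Op 4: write(P0, v0, 153). refcount(pp0)=2>1 -> COPY to pp3. 4 ppages; refcounts: pp0:1 pp1:2 pp2:2 pp3:1
Op 5: fork(P0) -> P2. 4 ppages; refcounts: pp0:1 pp1:3 pp2:3 pp3:2
Op 6: fork(P1) -> P3. 4 ppages; refcounts: pp0:2 pp1:4 pp2:4 pp3:2
Op 7: read(P0, v0) -> 153. No state change.

Answer: 2 4 4 2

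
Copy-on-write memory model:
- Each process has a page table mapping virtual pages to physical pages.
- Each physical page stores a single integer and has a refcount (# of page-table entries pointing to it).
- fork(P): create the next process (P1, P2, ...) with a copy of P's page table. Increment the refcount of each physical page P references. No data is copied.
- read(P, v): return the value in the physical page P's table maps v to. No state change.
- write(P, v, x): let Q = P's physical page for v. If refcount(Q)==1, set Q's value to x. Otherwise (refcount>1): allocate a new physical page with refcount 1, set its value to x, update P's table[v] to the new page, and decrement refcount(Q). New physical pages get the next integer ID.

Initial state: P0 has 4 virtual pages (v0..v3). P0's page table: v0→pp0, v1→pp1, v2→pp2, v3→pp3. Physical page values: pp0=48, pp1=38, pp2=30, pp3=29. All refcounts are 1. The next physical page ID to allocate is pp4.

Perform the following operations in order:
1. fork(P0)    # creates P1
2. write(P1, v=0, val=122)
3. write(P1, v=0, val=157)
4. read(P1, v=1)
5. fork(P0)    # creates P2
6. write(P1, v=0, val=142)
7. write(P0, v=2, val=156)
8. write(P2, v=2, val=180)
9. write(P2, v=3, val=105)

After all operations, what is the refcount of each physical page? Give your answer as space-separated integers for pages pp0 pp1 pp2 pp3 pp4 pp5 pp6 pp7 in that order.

Answer: 2 3 1 2 1 1 1 1

Derivation:
Op 1: fork(P0) -> P1. 4 ppages; refcounts: pp0:2 pp1:2 pp2:2 pp3:2
Op 2: write(P1, v0, 122). refcount(pp0)=2>1 -> COPY to pp4. 5 ppages; refcounts: pp0:1 pp1:2 pp2:2 pp3:2 pp4:1
Op 3: write(P1, v0, 157). refcount(pp4)=1 -> write in place. 5 ppages; refcounts: pp0:1 pp1:2 pp2:2 pp3:2 pp4:1
Op 4: read(P1, v1) -> 38. No state change.
Op 5: fork(P0) -> P2. 5 ppages; refcounts: pp0:2 pp1:3 pp2:3 pp3:3 pp4:1
Op 6: write(P1, v0, 142). refcount(pp4)=1 -> write in place. 5 ppages; refcounts: pp0:2 pp1:3 pp2:3 pp3:3 pp4:1
Op 7: write(P0, v2, 156). refcount(pp2)=3>1 -> COPY to pp5. 6 ppages; refcounts: pp0:2 pp1:3 pp2:2 pp3:3 pp4:1 pp5:1
Op 8: write(P2, v2, 180). refcount(pp2)=2>1 -> COPY to pp6. 7 ppages; refcounts: pp0:2 pp1:3 pp2:1 pp3:3 pp4:1 pp5:1 pp6:1
Op 9: write(P2, v3, 105). refcount(pp3)=3>1 -> COPY to pp7. 8 ppages; refcounts: pp0:2 pp1:3 pp2:1 pp3:2 pp4:1 pp5:1 pp6:1 pp7:1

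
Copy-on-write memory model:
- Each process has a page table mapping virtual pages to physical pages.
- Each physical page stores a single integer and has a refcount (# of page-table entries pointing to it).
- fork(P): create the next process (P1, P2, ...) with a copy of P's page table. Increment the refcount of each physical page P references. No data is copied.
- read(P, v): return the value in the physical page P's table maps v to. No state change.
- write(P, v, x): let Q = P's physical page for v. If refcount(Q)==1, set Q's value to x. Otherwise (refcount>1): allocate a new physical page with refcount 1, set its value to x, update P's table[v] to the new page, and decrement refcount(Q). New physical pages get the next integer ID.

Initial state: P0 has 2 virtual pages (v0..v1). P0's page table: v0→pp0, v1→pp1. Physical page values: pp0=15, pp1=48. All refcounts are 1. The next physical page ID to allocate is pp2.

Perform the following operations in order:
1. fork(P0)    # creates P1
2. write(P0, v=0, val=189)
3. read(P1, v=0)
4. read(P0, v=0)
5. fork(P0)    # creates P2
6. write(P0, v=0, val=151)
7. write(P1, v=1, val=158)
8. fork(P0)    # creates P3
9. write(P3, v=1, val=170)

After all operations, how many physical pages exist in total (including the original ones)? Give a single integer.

Op 1: fork(P0) -> P1. 2 ppages; refcounts: pp0:2 pp1:2
Op 2: write(P0, v0, 189). refcount(pp0)=2>1 -> COPY to pp2. 3 ppages; refcounts: pp0:1 pp1:2 pp2:1
Op 3: read(P1, v0) -> 15. No state change.
Op 4: read(P0, v0) -> 189. No state change.
Op 5: fork(P0) -> P2. 3 ppages; refcounts: pp0:1 pp1:3 pp2:2
Op 6: write(P0, v0, 151). refcount(pp2)=2>1 -> COPY to pp3. 4 ppages; refcounts: pp0:1 pp1:3 pp2:1 pp3:1
Op 7: write(P1, v1, 158). refcount(pp1)=3>1 -> COPY to pp4. 5 ppages; refcounts: pp0:1 pp1:2 pp2:1 pp3:1 pp4:1
Op 8: fork(P0) -> P3. 5 ppages; refcounts: pp0:1 pp1:3 pp2:1 pp3:2 pp4:1
Op 9: write(P3, v1, 170). refcount(pp1)=3>1 -> COPY to pp5. 6 ppages; refcounts: pp0:1 pp1:2 pp2:1 pp3:2 pp4:1 pp5:1

Answer: 6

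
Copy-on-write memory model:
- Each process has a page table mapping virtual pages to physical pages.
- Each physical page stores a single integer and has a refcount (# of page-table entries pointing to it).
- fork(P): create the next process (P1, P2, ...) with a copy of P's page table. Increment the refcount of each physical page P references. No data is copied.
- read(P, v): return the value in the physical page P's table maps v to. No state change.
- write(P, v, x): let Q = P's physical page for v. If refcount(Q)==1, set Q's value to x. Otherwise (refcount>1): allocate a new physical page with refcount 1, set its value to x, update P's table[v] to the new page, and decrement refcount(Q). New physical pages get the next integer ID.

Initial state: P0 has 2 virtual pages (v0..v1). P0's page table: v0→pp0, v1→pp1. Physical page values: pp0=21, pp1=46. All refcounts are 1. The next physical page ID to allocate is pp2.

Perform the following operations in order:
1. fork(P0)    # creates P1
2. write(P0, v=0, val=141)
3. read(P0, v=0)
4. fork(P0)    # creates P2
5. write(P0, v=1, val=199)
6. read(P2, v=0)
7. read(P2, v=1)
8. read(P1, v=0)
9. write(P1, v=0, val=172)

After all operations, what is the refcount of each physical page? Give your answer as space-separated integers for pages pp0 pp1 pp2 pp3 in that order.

Op 1: fork(P0) -> P1. 2 ppages; refcounts: pp0:2 pp1:2
Op 2: write(P0, v0, 141). refcount(pp0)=2>1 -> COPY to pp2. 3 ppages; refcounts: pp0:1 pp1:2 pp2:1
Op 3: read(P0, v0) -> 141. No state change.
Op 4: fork(P0) -> P2. 3 ppages; refcounts: pp0:1 pp1:3 pp2:2
Op 5: write(P0, v1, 199). refcount(pp1)=3>1 -> COPY to pp3. 4 ppages; refcounts: pp0:1 pp1:2 pp2:2 pp3:1
Op 6: read(P2, v0) -> 141. No state change.
Op 7: read(P2, v1) -> 46. No state change.
Op 8: read(P1, v0) -> 21. No state change.
Op 9: write(P1, v0, 172). refcount(pp0)=1 -> write in place. 4 ppages; refcounts: pp0:1 pp1:2 pp2:2 pp3:1

Answer: 1 2 2 1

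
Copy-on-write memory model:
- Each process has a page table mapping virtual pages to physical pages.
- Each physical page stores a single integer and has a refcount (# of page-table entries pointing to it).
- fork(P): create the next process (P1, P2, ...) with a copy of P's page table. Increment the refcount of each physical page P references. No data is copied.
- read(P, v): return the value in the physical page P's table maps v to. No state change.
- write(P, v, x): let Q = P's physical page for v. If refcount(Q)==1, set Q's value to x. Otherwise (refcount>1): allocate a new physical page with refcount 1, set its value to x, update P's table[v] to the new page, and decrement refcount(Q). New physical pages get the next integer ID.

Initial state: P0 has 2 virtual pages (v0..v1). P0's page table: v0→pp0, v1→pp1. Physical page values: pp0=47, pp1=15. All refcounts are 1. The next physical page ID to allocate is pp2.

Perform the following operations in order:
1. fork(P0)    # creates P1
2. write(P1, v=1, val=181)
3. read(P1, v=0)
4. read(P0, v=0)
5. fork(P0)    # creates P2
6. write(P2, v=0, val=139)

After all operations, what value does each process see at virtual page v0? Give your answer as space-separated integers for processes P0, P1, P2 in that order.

Op 1: fork(P0) -> P1. 2 ppages; refcounts: pp0:2 pp1:2
Op 2: write(P1, v1, 181). refcount(pp1)=2>1 -> COPY to pp2. 3 ppages; refcounts: pp0:2 pp1:1 pp2:1
Op 3: read(P1, v0) -> 47. No state change.
Op 4: read(P0, v0) -> 47. No state change.
Op 5: fork(P0) -> P2. 3 ppages; refcounts: pp0:3 pp1:2 pp2:1
Op 6: write(P2, v0, 139). refcount(pp0)=3>1 -> COPY to pp3. 4 ppages; refcounts: pp0:2 pp1:2 pp2:1 pp3:1
P0: v0 -> pp0 = 47
P1: v0 -> pp0 = 47
P2: v0 -> pp3 = 139

Answer: 47 47 139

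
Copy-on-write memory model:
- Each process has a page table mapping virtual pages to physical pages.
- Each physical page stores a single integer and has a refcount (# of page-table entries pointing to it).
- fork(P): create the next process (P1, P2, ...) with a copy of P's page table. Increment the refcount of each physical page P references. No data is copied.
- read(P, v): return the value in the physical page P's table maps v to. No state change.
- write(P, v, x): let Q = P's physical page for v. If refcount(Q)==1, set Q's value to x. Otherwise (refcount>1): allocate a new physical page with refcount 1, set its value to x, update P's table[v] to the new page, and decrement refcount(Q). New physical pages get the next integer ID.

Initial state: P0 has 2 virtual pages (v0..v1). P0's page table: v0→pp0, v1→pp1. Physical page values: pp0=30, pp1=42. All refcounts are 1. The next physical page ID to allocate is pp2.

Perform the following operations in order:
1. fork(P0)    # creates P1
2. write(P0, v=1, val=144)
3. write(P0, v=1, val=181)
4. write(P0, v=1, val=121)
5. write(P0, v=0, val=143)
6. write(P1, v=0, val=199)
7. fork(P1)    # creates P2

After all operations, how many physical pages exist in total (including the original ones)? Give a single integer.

Op 1: fork(P0) -> P1. 2 ppages; refcounts: pp0:2 pp1:2
Op 2: write(P0, v1, 144). refcount(pp1)=2>1 -> COPY to pp2. 3 ppages; refcounts: pp0:2 pp1:1 pp2:1
Op 3: write(P0, v1, 181). refcount(pp2)=1 -> write in place. 3 ppages; refcounts: pp0:2 pp1:1 pp2:1
Op 4: write(P0, v1, 121). refcount(pp2)=1 -> write in place. 3 ppages; refcounts: pp0:2 pp1:1 pp2:1
Op 5: write(P0, v0, 143). refcount(pp0)=2>1 -> COPY to pp3. 4 ppages; refcounts: pp0:1 pp1:1 pp2:1 pp3:1
Op 6: write(P1, v0, 199). refcount(pp0)=1 -> write in place. 4 ppages; refcounts: pp0:1 pp1:1 pp2:1 pp3:1
Op 7: fork(P1) -> P2. 4 ppages; refcounts: pp0:2 pp1:2 pp2:1 pp3:1

Answer: 4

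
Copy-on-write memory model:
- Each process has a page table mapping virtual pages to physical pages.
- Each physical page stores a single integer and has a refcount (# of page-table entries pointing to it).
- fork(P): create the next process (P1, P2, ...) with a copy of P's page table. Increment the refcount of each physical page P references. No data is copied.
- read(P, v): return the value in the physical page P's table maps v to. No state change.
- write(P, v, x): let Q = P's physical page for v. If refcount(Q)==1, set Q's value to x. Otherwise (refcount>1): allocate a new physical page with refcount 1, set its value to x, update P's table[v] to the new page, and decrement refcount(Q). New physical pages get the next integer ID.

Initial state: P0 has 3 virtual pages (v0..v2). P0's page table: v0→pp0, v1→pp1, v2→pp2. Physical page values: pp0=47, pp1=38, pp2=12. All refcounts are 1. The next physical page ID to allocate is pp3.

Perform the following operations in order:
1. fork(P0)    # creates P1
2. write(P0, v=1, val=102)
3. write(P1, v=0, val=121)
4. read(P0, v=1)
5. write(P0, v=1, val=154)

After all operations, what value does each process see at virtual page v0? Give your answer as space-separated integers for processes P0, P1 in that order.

Op 1: fork(P0) -> P1. 3 ppages; refcounts: pp0:2 pp1:2 pp2:2
Op 2: write(P0, v1, 102). refcount(pp1)=2>1 -> COPY to pp3. 4 ppages; refcounts: pp0:2 pp1:1 pp2:2 pp3:1
Op 3: write(P1, v0, 121). refcount(pp0)=2>1 -> COPY to pp4. 5 ppages; refcounts: pp0:1 pp1:1 pp2:2 pp3:1 pp4:1
Op 4: read(P0, v1) -> 102. No state change.
Op 5: write(P0, v1, 154). refcount(pp3)=1 -> write in place. 5 ppages; refcounts: pp0:1 pp1:1 pp2:2 pp3:1 pp4:1
P0: v0 -> pp0 = 47
P1: v0 -> pp4 = 121

Answer: 47 121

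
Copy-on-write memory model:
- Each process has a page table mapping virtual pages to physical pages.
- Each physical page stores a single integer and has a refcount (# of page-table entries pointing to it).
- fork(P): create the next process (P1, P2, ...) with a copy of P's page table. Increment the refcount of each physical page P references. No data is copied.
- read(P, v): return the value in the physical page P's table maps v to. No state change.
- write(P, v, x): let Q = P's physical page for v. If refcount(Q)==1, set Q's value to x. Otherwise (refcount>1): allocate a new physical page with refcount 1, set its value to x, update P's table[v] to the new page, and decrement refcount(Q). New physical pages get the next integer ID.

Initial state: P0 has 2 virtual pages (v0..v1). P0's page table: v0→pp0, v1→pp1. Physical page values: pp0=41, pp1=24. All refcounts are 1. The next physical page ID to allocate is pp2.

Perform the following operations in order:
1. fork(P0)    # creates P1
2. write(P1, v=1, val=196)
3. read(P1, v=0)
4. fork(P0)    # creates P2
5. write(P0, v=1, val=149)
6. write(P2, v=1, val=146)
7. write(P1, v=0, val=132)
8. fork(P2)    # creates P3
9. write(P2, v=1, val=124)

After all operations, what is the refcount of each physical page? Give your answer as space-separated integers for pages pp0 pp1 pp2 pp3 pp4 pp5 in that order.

Op 1: fork(P0) -> P1. 2 ppages; refcounts: pp0:2 pp1:2
Op 2: write(P1, v1, 196). refcount(pp1)=2>1 -> COPY to pp2. 3 ppages; refcounts: pp0:2 pp1:1 pp2:1
Op 3: read(P1, v0) -> 41. No state change.
Op 4: fork(P0) -> P2. 3 ppages; refcounts: pp0:3 pp1:2 pp2:1
Op 5: write(P0, v1, 149). refcount(pp1)=2>1 -> COPY to pp3. 4 ppages; refcounts: pp0:3 pp1:1 pp2:1 pp3:1
Op 6: write(P2, v1, 146). refcount(pp1)=1 -> write in place. 4 ppages; refcounts: pp0:3 pp1:1 pp2:1 pp3:1
Op 7: write(P1, v0, 132). refcount(pp0)=3>1 -> COPY to pp4. 5 ppages; refcounts: pp0:2 pp1:1 pp2:1 pp3:1 pp4:1
Op 8: fork(P2) -> P3. 5 ppages; refcounts: pp0:3 pp1:2 pp2:1 pp3:1 pp4:1
Op 9: write(P2, v1, 124). refcount(pp1)=2>1 -> COPY to pp5. 6 ppages; refcounts: pp0:3 pp1:1 pp2:1 pp3:1 pp4:1 pp5:1

Answer: 3 1 1 1 1 1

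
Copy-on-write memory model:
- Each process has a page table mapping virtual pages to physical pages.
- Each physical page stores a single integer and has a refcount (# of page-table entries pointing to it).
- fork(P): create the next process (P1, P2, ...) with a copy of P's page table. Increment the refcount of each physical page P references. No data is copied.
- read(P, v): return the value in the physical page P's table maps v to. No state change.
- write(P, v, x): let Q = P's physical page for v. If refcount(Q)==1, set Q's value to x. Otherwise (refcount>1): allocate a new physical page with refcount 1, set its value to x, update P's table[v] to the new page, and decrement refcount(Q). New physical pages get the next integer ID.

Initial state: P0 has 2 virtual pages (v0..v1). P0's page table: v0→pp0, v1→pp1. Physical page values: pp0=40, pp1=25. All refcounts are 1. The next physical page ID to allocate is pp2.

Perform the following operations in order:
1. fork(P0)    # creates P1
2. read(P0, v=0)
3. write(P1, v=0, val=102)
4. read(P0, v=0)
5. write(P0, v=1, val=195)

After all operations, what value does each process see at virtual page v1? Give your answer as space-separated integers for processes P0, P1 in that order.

Answer: 195 25

Derivation:
Op 1: fork(P0) -> P1. 2 ppages; refcounts: pp0:2 pp1:2
Op 2: read(P0, v0) -> 40. No state change.
Op 3: write(P1, v0, 102). refcount(pp0)=2>1 -> COPY to pp2. 3 ppages; refcounts: pp0:1 pp1:2 pp2:1
Op 4: read(P0, v0) -> 40. No state change.
Op 5: write(P0, v1, 195). refcount(pp1)=2>1 -> COPY to pp3. 4 ppages; refcounts: pp0:1 pp1:1 pp2:1 pp3:1
P0: v1 -> pp3 = 195
P1: v1 -> pp1 = 25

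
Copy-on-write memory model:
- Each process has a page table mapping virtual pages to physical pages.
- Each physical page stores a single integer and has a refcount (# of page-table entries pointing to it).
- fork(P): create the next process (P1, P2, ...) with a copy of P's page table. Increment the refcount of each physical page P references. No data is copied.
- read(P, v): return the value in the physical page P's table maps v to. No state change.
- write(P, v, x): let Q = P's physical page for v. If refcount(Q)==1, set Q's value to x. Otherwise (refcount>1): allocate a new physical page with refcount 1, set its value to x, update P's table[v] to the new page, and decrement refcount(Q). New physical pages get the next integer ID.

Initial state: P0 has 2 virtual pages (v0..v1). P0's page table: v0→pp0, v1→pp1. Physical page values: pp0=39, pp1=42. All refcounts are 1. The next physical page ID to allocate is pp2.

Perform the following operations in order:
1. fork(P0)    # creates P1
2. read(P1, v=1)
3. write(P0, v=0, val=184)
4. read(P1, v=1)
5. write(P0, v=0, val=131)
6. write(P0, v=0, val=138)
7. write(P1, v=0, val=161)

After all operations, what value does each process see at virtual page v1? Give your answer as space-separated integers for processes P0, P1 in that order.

Answer: 42 42

Derivation:
Op 1: fork(P0) -> P1. 2 ppages; refcounts: pp0:2 pp1:2
Op 2: read(P1, v1) -> 42. No state change.
Op 3: write(P0, v0, 184). refcount(pp0)=2>1 -> COPY to pp2. 3 ppages; refcounts: pp0:1 pp1:2 pp2:1
Op 4: read(P1, v1) -> 42. No state change.
Op 5: write(P0, v0, 131). refcount(pp2)=1 -> write in place. 3 ppages; refcounts: pp0:1 pp1:2 pp2:1
Op 6: write(P0, v0, 138). refcount(pp2)=1 -> write in place. 3 ppages; refcounts: pp0:1 pp1:2 pp2:1
Op 7: write(P1, v0, 161). refcount(pp0)=1 -> write in place. 3 ppages; refcounts: pp0:1 pp1:2 pp2:1
P0: v1 -> pp1 = 42
P1: v1 -> pp1 = 42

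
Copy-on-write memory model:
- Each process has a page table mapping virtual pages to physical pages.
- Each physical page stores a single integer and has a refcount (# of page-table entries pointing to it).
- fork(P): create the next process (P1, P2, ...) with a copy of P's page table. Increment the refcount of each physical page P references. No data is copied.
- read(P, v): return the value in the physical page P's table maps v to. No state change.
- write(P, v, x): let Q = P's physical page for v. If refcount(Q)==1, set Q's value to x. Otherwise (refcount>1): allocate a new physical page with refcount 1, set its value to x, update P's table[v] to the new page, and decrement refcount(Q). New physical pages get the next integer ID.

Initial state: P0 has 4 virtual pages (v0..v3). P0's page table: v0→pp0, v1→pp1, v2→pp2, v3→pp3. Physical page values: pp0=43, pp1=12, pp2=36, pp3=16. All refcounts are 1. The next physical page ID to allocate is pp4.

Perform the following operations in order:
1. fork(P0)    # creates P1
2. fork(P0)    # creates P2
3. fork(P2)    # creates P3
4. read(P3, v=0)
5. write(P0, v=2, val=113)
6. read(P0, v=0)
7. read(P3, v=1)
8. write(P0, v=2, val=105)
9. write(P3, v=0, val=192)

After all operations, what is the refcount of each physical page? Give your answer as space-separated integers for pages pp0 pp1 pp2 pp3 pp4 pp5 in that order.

Answer: 3 4 3 4 1 1

Derivation:
Op 1: fork(P0) -> P1. 4 ppages; refcounts: pp0:2 pp1:2 pp2:2 pp3:2
Op 2: fork(P0) -> P2. 4 ppages; refcounts: pp0:3 pp1:3 pp2:3 pp3:3
Op 3: fork(P2) -> P3. 4 ppages; refcounts: pp0:4 pp1:4 pp2:4 pp3:4
Op 4: read(P3, v0) -> 43. No state change.
Op 5: write(P0, v2, 113). refcount(pp2)=4>1 -> COPY to pp4. 5 ppages; refcounts: pp0:4 pp1:4 pp2:3 pp3:4 pp4:1
Op 6: read(P0, v0) -> 43. No state change.
Op 7: read(P3, v1) -> 12. No state change.
Op 8: write(P0, v2, 105). refcount(pp4)=1 -> write in place. 5 ppages; refcounts: pp0:4 pp1:4 pp2:3 pp3:4 pp4:1
Op 9: write(P3, v0, 192). refcount(pp0)=4>1 -> COPY to pp5. 6 ppages; refcounts: pp0:3 pp1:4 pp2:3 pp3:4 pp4:1 pp5:1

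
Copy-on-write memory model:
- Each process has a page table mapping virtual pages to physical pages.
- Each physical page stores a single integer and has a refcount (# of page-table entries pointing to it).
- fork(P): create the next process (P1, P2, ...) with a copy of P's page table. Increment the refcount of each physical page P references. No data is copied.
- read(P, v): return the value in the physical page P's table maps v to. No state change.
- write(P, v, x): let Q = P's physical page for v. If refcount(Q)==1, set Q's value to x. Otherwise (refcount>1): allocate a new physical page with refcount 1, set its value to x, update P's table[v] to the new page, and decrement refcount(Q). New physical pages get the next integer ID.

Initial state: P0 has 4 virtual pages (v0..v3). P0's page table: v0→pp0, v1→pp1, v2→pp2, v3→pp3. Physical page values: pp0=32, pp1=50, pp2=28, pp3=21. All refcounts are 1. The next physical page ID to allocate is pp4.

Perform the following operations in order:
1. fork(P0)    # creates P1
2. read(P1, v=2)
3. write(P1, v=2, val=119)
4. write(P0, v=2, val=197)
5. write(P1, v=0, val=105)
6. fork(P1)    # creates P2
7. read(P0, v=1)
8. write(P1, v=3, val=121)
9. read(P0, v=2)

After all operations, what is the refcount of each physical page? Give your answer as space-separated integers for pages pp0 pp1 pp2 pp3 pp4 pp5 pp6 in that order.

Op 1: fork(P0) -> P1. 4 ppages; refcounts: pp0:2 pp1:2 pp2:2 pp3:2
Op 2: read(P1, v2) -> 28. No state change.
Op 3: write(P1, v2, 119). refcount(pp2)=2>1 -> COPY to pp4. 5 ppages; refcounts: pp0:2 pp1:2 pp2:1 pp3:2 pp4:1
Op 4: write(P0, v2, 197). refcount(pp2)=1 -> write in place. 5 ppages; refcounts: pp0:2 pp1:2 pp2:1 pp3:2 pp4:1
Op 5: write(P1, v0, 105). refcount(pp0)=2>1 -> COPY to pp5. 6 ppages; refcounts: pp0:1 pp1:2 pp2:1 pp3:2 pp4:1 pp5:1
Op 6: fork(P1) -> P2. 6 ppages; refcounts: pp0:1 pp1:3 pp2:1 pp3:3 pp4:2 pp5:2
Op 7: read(P0, v1) -> 50. No state change.
Op 8: write(P1, v3, 121). refcount(pp3)=3>1 -> COPY to pp6. 7 ppages; refcounts: pp0:1 pp1:3 pp2:1 pp3:2 pp4:2 pp5:2 pp6:1
Op 9: read(P0, v2) -> 197. No state change.

Answer: 1 3 1 2 2 2 1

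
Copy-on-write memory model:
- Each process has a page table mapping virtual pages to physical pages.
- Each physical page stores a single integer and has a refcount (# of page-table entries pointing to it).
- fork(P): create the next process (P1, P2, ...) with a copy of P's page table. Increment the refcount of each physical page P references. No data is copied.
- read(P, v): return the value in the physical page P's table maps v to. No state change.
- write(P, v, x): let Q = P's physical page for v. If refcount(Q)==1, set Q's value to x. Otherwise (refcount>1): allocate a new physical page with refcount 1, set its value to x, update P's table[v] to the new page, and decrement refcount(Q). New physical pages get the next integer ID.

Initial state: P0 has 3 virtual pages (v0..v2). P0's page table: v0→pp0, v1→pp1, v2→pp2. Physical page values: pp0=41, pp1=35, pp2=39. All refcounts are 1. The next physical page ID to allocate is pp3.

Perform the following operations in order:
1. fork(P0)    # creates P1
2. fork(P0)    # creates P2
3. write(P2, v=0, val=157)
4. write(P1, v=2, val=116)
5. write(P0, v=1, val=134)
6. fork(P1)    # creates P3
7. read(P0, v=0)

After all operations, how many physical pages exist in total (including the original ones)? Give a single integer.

Op 1: fork(P0) -> P1. 3 ppages; refcounts: pp0:2 pp1:2 pp2:2
Op 2: fork(P0) -> P2. 3 ppages; refcounts: pp0:3 pp1:3 pp2:3
Op 3: write(P2, v0, 157). refcount(pp0)=3>1 -> COPY to pp3. 4 ppages; refcounts: pp0:2 pp1:3 pp2:3 pp3:1
Op 4: write(P1, v2, 116). refcount(pp2)=3>1 -> COPY to pp4. 5 ppages; refcounts: pp0:2 pp1:3 pp2:2 pp3:1 pp4:1
Op 5: write(P0, v1, 134). refcount(pp1)=3>1 -> COPY to pp5. 6 ppages; refcounts: pp0:2 pp1:2 pp2:2 pp3:1 pp4:1 pp5:1
Op 6: fork(P1) -> P3. 6 ppages; refcounts: pp0:3 pp1:3 pp2:2 pp3:1 pp4:2 pp5:1
Op 7: read(P0, v0) -> 41. No state change.

Answer: 6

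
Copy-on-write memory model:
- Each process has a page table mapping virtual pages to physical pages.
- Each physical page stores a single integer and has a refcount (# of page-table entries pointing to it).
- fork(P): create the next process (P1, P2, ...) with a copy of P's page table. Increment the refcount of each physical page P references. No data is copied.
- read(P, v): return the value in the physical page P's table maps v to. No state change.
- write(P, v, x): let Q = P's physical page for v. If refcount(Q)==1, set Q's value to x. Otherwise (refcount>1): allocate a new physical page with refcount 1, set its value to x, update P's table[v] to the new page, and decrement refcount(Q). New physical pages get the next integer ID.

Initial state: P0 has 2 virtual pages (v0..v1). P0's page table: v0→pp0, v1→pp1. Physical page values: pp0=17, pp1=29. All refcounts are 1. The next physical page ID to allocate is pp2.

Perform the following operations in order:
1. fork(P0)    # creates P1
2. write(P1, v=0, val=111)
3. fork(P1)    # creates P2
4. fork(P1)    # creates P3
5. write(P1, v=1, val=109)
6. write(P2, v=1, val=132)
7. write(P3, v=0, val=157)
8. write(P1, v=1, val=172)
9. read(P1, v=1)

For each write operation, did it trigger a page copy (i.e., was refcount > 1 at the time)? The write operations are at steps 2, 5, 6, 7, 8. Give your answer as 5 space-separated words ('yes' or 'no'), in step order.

Op 1: fork(P0) -> P1. 2 ppages; refcounts: pp0:2 pp1:2
Op 2: write(P1, v0, 111). refcount(pp0)=2>1 -> COPY to pp2. 3 ppages; refcounts: pp0:1 pp1:2 pp2:1
Op 3: fork(P1) -> P2. 3 ppages; refcounts: pp0:1 pp1:3 pp2:2
Op 4: fork(P1) -> P3. 3 ppages; refcounts: pp0:1 pp1:4 pp2:3
Op 5: write(P1, v1, 109). refcount(pp1)=4>1 -> COPY to pp3. 4 ppages; refcounts: pp0:1 pp1:3 pp2:3 pp3:1
Op 6: write(P2, v1, 132). refcount(pp1)=3>1 -> COPY to pp4. 5 ppages; refcounts: pp0:1 pp1:2 pp2:3 pp3:1 pp4:1
Op 7: write(P3, v0, 157). refcount(pp2)=3>1 -> COPY to pp5. 6 ppages; refcounts: pp0:1 pp1:2 pp2:2 pp3:1 pp4:1 pp5:1
Op 8: write(P1, v1, 172). refcount(pp3)=1 -> write in place. 6 ppages; refcounts: pp0:1 pp1:2 pp2:2 pp3:1 pp4:1 pp5:1
Op 9: read(P1, v1) -> 172. No state change.

yes yes yes yes no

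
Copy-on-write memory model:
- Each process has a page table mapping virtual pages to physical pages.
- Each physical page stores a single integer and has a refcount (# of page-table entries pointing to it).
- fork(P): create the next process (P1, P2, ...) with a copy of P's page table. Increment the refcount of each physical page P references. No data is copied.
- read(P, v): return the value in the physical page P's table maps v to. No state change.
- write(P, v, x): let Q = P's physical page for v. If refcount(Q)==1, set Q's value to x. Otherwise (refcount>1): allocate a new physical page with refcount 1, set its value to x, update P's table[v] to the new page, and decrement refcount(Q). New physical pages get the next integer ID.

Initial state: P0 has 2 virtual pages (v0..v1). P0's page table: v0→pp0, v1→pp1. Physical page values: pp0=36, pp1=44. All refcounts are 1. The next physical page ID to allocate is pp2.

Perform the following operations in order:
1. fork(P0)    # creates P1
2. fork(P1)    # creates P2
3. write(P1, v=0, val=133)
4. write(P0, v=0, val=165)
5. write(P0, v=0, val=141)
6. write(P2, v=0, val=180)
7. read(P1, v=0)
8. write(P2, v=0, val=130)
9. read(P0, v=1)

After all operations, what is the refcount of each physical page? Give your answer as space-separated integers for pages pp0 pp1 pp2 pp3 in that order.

Answer: 1 3 1 1

Derivation:
Op 1: fork(P0) -> P1. 2 ppages; refcounts: pp0:2 pp1:2
Op 2: fork(P1) -> P2. 2 ppages; refcounts: pp0:3 pp1:3
Op 3: write(P1, v0, 133). refcount(pp0)=3>1 -> COPY to pp2. 3 ppages; refcounts: pp0:2 pp1:3 pp2:1
Op 4: write(P0, v0, 165). refcount(pp0)=2>1 -> COPY to pp3. 4 ppages; refcounts: pp0:1 pp1:3 pp2:1 pp3:1
Op 5: write(P0, v0, 141). refcount(pp3)=1 -> write in place. 4 ppages; refcounts: pp0:1 pp1:3 pp2:1 pp3:1
Op 6: write(P2, v0, 180). refcount(pp0)=1 -> write in place. 4 ppages; refcounts: pp0:1 pp1:3 pp2:1 pp3:1
Op 7: read(P1, v0) -> 133. No state change.
Op 8: write(P2, v0, 130). refcount(pp0)=1 -> write in place. 4 ppages; refcounts: pp0:1 pp1:3 pp2:1 pp3:1
Op 9: read(P0, v1) -> 44. No state change.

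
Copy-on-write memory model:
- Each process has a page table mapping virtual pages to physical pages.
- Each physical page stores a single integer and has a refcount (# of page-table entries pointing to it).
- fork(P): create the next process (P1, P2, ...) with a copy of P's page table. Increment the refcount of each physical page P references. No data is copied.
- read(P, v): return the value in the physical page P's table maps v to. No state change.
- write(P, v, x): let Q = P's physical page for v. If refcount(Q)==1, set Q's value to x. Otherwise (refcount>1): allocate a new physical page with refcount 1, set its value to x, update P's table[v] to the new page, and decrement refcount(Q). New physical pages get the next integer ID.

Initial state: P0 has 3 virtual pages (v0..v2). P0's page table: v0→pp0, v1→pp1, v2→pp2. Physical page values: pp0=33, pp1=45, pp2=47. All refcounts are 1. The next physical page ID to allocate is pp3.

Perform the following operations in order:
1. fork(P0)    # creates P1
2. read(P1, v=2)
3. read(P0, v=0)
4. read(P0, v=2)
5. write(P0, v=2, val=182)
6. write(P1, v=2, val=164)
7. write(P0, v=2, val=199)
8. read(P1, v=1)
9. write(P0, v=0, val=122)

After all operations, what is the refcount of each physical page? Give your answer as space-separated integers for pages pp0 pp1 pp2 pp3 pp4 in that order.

Op 1: fork(P0) -> P1. 3 ppages; refcounts: pp0:2 pp1:2 pp2:2
Op 2: read(P1, v2) -> 47. No state change.
Op 3: read(P0, v0) -> 33. No state change.
Op 4: read(P0, v2) -> 47. No state change.
Op 5: write(P0, v2, 182). refcount(pp2)=2>1 -> COPY to pp3. 4 ppages; refcounts: pp0:2 pp1:2 pp2:1 pp3:1
Op 6: write(P1, v2, 164). refcount(pp2)=1 -> write in place. 4 ppages; refcounts: pp0:2 pp1:2 pp2:1 pp3:1
Op 7: write(P0, v2, 199). refcount(pp3)=1 -> write in place. 4 ppages; refcounts: pp0:2 pp1:2 pp2:1 pp3:1
Op 8: read(P1, v1) -> 45. No state change.
Op 9: write(P0, v0, 122). refcount(pp0)=2>1 -> COPY to pp4. 5 ppages; refcounts: pp0:1 pp1:2 pp2:1 pp3:1 pp4:1

Answer: 1 2 1 1 1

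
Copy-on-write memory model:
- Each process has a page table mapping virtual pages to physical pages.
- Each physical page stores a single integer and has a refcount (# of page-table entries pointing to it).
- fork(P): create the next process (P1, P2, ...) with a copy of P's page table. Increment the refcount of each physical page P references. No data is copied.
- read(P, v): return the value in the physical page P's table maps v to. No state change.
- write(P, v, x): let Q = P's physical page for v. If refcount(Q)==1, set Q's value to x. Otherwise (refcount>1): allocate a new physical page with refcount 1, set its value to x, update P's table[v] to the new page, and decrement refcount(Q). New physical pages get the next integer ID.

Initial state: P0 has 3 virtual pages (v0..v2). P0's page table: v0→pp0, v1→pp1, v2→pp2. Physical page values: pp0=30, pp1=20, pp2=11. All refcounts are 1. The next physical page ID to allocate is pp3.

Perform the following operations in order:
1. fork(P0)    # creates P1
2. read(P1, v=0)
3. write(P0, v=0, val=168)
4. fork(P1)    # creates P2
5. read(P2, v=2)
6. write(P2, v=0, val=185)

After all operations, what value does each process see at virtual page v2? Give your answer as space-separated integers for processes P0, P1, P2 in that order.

Op 1: fork(P0) -> P1. 3 ppages; refcounts: pp0:2 pp1:2 pp2:2
Op 2: read(P1, v0) -> 30. No state change.
Op 3: write(P0, v0, 168). refcount(pp0)=2>1 -> COPY to pp3. 4 ppages; refcounts: pp0:1 pp1:2 pp2:2 pp3:1
Op 4: fork(P1) -> P2. 4 ppages; refcounts: pp0:2 pp1:3 pp2:3 pp3:1
Op 5: read(P2, v2) -> 11. No state change.
Op 6: write(P2, v0, 185). refcount(pp0)=2>1 -> COPY to pp4. 5 ppages; refcounts: pp0:1 pp1:3 pp2:3 pp3:1 pp4:1
P0: v2 -> pp2 = 11
P1: v2 -> pp2 = 11
P2: v2 -> pp2 = 11

Answer: 11 11 11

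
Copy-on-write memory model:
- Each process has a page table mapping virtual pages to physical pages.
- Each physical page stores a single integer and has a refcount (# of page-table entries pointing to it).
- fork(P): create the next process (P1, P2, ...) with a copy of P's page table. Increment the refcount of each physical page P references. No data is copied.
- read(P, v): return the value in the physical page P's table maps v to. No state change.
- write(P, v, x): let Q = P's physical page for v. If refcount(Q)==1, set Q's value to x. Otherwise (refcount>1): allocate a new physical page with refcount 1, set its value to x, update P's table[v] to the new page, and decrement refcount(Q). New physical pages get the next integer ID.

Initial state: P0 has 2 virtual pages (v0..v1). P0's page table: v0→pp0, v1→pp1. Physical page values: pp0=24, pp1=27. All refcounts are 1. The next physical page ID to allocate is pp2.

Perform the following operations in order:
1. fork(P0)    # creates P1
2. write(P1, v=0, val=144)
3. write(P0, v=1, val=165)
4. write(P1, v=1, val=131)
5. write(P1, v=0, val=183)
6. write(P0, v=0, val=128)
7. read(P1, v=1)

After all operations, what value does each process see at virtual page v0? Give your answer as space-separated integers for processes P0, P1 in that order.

Answer: 128 183

Derivation:
Op 1: fork(P0) -> P1. 2 ppages; refcounts: pp0:2 pp1:2
Op 2: write(P1, v0, 144). refcount(pp0)=2>1 -> COPY to pp2. 3 ppages; refcounts: pp0:1 pp1:2 pp2:1
Op 3: write(P0, v1, 165). refcount(pp1)=2>1 -> COPY to pp3. 4 ppages; refcounts: pp0:1 pp1:1 pp2:1 pp3:1
Op 4: write(P1, v1, 131). refcount(pp1)=1 -> write in place. 4 ppages; refcounts: pp0:1 pp1:1 pp2:1 pp3:1
Op 5: write(P1, v0, 183). refcount(pp2)=1 -> write in place. 4 ppages; refcounts: pp0:1 pp1:1 pp2:1 pp3:1
Op 6: write(P0, v0, 128). refcount(pp0)=1 -> write in place. 4 ppages; refcounts: pp0:1 pp1:1 pp2:1 pp3:1
Op 7: read(P1, v1) -> 131. No state change.
P0: v0 -> pp0 = 128
P1: v0 -> pp2 = 183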